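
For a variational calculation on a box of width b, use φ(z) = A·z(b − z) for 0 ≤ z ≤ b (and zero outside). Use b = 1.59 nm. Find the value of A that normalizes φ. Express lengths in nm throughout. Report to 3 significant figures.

The normalization condition is ∫|φ|² dz = 1 from 0 to b.
∫|φ|² dz = A²·(b^5/30).
With b = 1.59: A² = 2.952 and A = 1.718.

A ≈ 1.72 nm^(-5/2)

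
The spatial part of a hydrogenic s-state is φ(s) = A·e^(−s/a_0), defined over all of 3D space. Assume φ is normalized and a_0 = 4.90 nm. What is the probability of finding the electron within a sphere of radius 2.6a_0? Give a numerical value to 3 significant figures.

P ≈ 0.891

P = ∫ |φ|² 4πs² ds over s ≤ 2.6a_0.
The full normalization integral is A²·[π·a_0^3] = 1, fixing A².
In terms of u = s/a_0 (A², 4π and the length scale all cancel between numerator and denominator), P = [∫_{0}^{2.6} u^2·e^(-2·u) du] / [∫_{0}^{∞} u^2·e^(-2·u) du].
With ∫ u^2·e^(-2·u) du = -(2·u^2 + 2·u + 1)·e^(-2·u)/4 + C, the region integral is 1/4 - 493·e^(-26/5)/100 and the full one is 1/4.
The region integral divided by the full integral gives P = 0.8912.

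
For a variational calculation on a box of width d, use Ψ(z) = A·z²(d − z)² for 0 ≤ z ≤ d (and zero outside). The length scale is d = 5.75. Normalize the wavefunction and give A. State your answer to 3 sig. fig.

A ≈ 0.00958

We need A² ∫|f|² dz = 1, taking the integral from 0 to d.
Expanding the polynomial and integrating term by term, ∫|Ψ|² dz = A²·(d^9/630).
Setting this equal to 1 gives A² = 1/(d^9/630).
Substituting d = 5.75 gives A² = 0.00009169, so A = 0.009576.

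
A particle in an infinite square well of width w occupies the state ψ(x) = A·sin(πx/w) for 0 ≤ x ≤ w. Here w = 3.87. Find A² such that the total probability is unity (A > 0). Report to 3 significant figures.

A^2 ≈ 0.517

We need A² ∫|f|² dx = 1, taking the integral from 0 to w.
Carrying out the integral gives A² · w/2.
So A² = (w/2)^(−1).
With w = 3.87: A² = 0.5168 and A = 0.7189.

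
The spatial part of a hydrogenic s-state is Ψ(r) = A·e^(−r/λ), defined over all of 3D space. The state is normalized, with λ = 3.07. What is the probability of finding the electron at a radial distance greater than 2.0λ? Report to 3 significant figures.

P = ∫ |Ψ|² 4πr² dr over r > 2.0λ.
The full normalization integral is A²·[π·λ^3] = 1, fixing A².
Let u = r/λ; then A², 4π and the length scale all cancel, so P = ∫_{2.0}^{∞} u^2·e^(-2·u) du ÷ ∫_{0}^{∞} u^2·e^(-2·u) du.
With ∫ u^2·e^(-2·u) du = -(2·u^2 + 2·u + 1)·e^(-2·u)/4 + C, the region integral is 13·e^(-4)/4 and the full one is 1/4.
The region integral divided by the full integral gives P = 0.2381.

P ≈ 0.238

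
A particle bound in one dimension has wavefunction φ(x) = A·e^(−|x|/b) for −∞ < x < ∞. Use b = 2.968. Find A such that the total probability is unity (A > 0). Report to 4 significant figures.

A ≈ 0.5805

Require ∫ |φ|² dx = 1 over the whole domain.
Carrying out the integral gives A² · b.
Substituting b = 2.968 gives A² = 0.33693, so A = 0.58045.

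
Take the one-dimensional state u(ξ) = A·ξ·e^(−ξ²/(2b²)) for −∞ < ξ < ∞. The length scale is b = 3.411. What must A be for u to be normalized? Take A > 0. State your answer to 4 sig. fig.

The normalization condition is ∫|u|² dξ = 1 from −∞ to ∞.
With ∫_{−∞}^{∞} ξ^(2m) e^(−αξ²) dξ = (2m−1)!!·√π / (2^m α^(m+1/2)), with u = A·ξ·e^(−ξ²/(2b²)), the integral evaluates to A²·[√(π)·b^3/2].
Substituting b = 3.411 gives A² = 0.028432, so A = 0.16862.

A ≈ 0.1686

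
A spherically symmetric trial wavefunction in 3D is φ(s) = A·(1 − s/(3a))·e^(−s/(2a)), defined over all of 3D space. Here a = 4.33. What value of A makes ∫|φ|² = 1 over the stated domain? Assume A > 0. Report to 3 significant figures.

Normalization requires ∫|φ|² 4πs² ds = 1, integrated from 0 to ∞.
The angular integral contributes 4π, leaving ∫₀^∞ s²|φ|² ds.
With φ = A·(1 − s/(3a))·e^(−s/(2a)), the integral evaluates to A²·[8·π·a^3/3].
Plugging in a = 4.33 yields A = 0.03835.

A ≈ 0.0383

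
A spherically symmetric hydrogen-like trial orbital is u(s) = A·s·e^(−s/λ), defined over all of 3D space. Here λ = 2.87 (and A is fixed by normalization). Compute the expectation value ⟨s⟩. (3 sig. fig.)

⟨s⟩ = ∫ s |u|² 4πs² ds over the full domain.
Since the A² factors cancel between numerator and denominator, ⟨s⟩ = 5·λ/2.
Putting λ = 2.87 gives 7.175.

⟨s⟩ ≈ 7.18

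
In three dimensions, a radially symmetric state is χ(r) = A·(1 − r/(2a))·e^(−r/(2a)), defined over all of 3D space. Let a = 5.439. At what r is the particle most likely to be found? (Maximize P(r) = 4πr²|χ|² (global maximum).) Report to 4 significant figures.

Differentiate P(r) = 4πr²|χ|² with respect to r and set to zero.
This gives r = a·(√(5) + 3).
With a = 5.439, the most probable radial distance is 28.479.

r ≈ 28.48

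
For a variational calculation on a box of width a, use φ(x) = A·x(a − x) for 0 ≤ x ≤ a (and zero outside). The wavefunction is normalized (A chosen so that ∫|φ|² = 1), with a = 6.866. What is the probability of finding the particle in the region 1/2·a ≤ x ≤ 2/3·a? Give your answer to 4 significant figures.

P ≈ 0.2901

P = ∫_{1/2·a}^{2/3·a} |φ(x)|² dx.
Since A² = 1/(a^5/30), this is the region integral divided by the full normalization integral.
Let u = x/a; then A² and the length scale cancel, so P = ∫_{1/2}^{2/3} u^2·(1 - u)^2 du ÷ ∫_{0}^{1} u^2·(1 - u)^2 du.
Using ∫ u^2·(1 - u)^2 du = u^3·(6·u^2 - 15·u + 10)/30, the numerator is 47/4860 and the denominator is 1/30.
Taking the ratio, P = 47/162.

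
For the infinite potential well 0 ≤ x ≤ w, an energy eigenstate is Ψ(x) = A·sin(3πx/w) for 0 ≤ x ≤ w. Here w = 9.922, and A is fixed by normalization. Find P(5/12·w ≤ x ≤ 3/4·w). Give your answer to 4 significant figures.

|Ψ|² is the probability density, so P = ∫_{5/12·w}^{3/4·w} |Ψ|² dx.
The normalization integral ∫|Ψ|²dx over the whole domain equals w/2·A², and A² cancels in the ratio.
In terms of u = x/w (A² and the length scale cancel between numerator and denominator), P = [∫_{5/12}^{3/4} sin(3·π·u)^2 du] / [∫_{0}^{1} sin(3·π·u)^2 du].
An antiderivative of sin(3·π·u)^2 is u/2 - sin(6·π·u)/(12·π); evaluating from 5/12 to 3/4 gives 1/6, while the full integral is 1/2.
The result is P = 1/3.

P ≈ 0.3333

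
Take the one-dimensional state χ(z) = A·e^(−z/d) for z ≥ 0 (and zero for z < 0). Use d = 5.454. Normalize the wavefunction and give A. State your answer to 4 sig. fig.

Require ∫ |χ|² dz = 1 over the whole domain.
Carrying out the integral gives A² · d/2.
Hence A² = 1/[d/2].
Plugging in d = 5.454 yields A = 0.60556.

A ≈ 0.6056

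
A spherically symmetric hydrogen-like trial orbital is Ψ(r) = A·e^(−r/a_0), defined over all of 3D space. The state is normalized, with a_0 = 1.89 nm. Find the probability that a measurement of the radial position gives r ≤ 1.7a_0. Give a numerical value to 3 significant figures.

P = ∫ |Ψ|² 4πr² dr over r ≤ 1.7a_0.
The full normalization integral is A²·[π·a_0^3] = 1, fixing A².
In terms of u = r/a_0 (A², 4π and the length scale all cancel between numerator and denominator), P = [∫_{0}^{1.7} u^2·e^(-2·u) du] / [∫_{0}^{∞} u^2·e^(-2·u) du].
With ∫ u^2·e^(-2·u) du = -(2·u^2 + 2·u + 1)·e^(-2·u)/4 + C, the region integral is 1/4 - 509·e^(-17/5)/200 and the full one is 1/4.
This evaluates to P = 0.6603.

P ≈ 0.660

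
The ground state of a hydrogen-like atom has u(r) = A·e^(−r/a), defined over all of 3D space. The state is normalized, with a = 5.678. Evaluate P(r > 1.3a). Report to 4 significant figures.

P ≈ 0.5184

Integrate the radial probability density 4πr²|u|² over r > 1.3a.
Normalization gives A² = 1/(π·a^3).
In terms of t = r/a (A², 4π and the length scale all cancel between numerator and denominator), P = [∫_{1.3}^{∞} t^2·e^(-2·t) dt] / [∫_{0}^{∞} t^2·e^(-2·t) dt].
An antiderivative of t^2·e^(-2·t) is -(2·t^2 + 2·t + 1)·e^(-2·t)/4; evaluating from 1.3 to ∞ gives 349·e^(-13/5)/200, while the full integral is 1/4.
This evaluates to P = 0.51843.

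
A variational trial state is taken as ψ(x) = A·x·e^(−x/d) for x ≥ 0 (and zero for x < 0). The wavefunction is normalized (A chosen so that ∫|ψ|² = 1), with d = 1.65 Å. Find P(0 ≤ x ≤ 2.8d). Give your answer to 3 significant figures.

The probability is P = ∫ |ψ|² dx over [0, 2.8d].
The normalization integral ∫|ψ|²dx over the whole domain equals d^3/4·A², and A² cancels in the ratio.
In terms of u = x/d (A² and the length scale cancel between numerator and denominator), P = [∫_{0}^{2.8} u^2·e^(-2·u) du] / [∫_{0}^{∞} u^2·e^(-2·u) du].
With ∫ u^2·e^(-2·u) du = -(2·u^2 + 2·u + 1)·e^(-2·u)/4 + C, the region integral is 1/4 - 557·e^(-28/5)/100 and the full one is 1/4.
Evaluating gives P = 0.9176.

P ≈ 0.918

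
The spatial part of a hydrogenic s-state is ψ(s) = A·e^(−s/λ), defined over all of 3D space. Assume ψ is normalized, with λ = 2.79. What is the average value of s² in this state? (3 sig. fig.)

⟨s^2⟩ ≈ 23.4

By definition ⟨s²⟩ = ∫ s^2 |ψ(s)|² 4πs² ds.
Recall ∫₀^∞ s^m e^(−s/β) ds = m!·β^(m+1), evaluating both integrals, ⟨s²⟩ = 3·λ^2.
With λ = 2.79, ⟨s^2⟩ = 23.35.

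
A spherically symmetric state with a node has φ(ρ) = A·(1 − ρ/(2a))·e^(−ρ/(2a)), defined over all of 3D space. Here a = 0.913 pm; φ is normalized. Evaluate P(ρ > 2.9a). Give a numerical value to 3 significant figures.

P ≈ 0.932

P = ∫ |φ|² 4πρ² dρ over ρ > 2.9a.
Normalization gives A² = 1/(8·π·a^3).
In terms of u = ρ/a (A², 4π and the length scale all cancel between numerator and denominator), P = [∫_{2.9}^{∞} u^2·(1 - u/2)^2·e^(-u) du] / [∫_{0}^{∞} u^2·(1 - u/2)^2·e^(-u) du].
With ∫ u^2·(1 - u/2)^2·e^(-u) du = -(u^4/4 + u^2 + 2·u + 2)·e^(-u) + C, the region integral is ≈ 1.8648 and the full one is 2.
Taking the ratio yields P = 0.9324.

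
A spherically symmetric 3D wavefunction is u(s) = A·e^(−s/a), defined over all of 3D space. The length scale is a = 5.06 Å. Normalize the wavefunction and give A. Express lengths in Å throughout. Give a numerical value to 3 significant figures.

A ≈ 0.0496 Å^(-3/2)

The normalization condition is ∫|u|² 4πs² ds = 1 from 0 to ∞.
In 3D with spherical symmetry the volume element is 4πs² ds.
With ∫₀^∞ s^2 e^(−αs) ds = 2!/α^3, the integral (without the A² prefactor) comes out to π·a^3.
Setting this equal to 1 gives A² = 1/(π·a^3).
Substituting a = 5.06 gives A² = 0.002457, so A = 0.04957.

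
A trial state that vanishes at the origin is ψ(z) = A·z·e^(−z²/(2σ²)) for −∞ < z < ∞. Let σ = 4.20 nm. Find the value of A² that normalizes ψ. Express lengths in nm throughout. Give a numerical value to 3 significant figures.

A^2 ≈ 0.0152 nm^(-3)

We need A² ∫|f|² dz = 1, taking the integral from −∞ to ∞.
Carrying out the integral gives A² · √(π)·σ^3/2.
Hence A² = 1/[√(π)·σ^3/2].
Plugging in σ = 4.20 yields A = 0.1234.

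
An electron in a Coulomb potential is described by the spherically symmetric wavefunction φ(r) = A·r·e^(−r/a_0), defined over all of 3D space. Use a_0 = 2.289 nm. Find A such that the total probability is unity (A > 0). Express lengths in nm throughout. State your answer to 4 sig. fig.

We need A² ∫|f|² 4πr² dr = 1, taking the integral from 0 to ∞.
In 3D with spherical symmetry the volume element is 4πr² dr.
With ∫₀^∞ r^4 e^(−αr) dr = 4!/α^5, ∫|φ|² 4πr² dr = A²·(3·π·a_0^5).
With a_0 = 2.289: A² = 0.0016885 and A = 0.041091.

A ≈ 0.04109 nm^(-5/2)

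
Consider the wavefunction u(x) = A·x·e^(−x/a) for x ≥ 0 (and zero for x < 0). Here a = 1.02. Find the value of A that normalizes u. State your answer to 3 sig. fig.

Require ∫ |u|² dx = 1 over the whole domain.
Recall ∫₀^∞ x^m e^(−x/β) dx = m!·β^(m+1), ∫|u|² dx = A²·(a^3/4).
With a = 1.02: A² = 3.769 and A = 1.941.

A ≈ 1.94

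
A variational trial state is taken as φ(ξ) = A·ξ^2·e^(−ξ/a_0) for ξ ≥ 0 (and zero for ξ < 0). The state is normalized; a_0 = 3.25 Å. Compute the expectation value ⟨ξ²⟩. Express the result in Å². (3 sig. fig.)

By definition ⟨ξ²⟩ = ∫ ξ^2 |φ(ξ)|² dξ.
Since the A² factors cancel between numerator and denominator, ⟨ξ²⟩ = 15·a_0^2/2.
Putting a_0 = 3.25 gives 79.22.

⟨ξ^2⟩ ≈ 79.2 Å^2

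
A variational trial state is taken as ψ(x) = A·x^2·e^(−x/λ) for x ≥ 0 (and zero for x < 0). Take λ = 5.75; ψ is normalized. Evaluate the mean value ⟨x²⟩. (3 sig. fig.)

The expectation value is the |ψ|²-weighted average of x^2: ∫ x^2|ψ|² dx.
Using ∫₀^∞ xⁿ e^(−αx) dx = n!/αⁿ⁺¹, since the A² factors cancel between numerator and denominator, ⟨x²⟩ = 15·λ^2/2.
Putting λ = 5.75 gives 248.0.

⟨x^2⟩ ≈ 248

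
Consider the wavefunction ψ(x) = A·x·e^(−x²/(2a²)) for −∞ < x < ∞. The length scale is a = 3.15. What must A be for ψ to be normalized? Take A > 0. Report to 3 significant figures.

Require ∫ |ψ|² dx = 1 over the whole domain.
Differentiating ∫e^(−αx²) dx = √(π/α) under α to get the higher moments, with ψ = A·x·e^(−x²/(2a²)), the integral evaluates to A²·[√(π)·a^3/2].
Hence A² = 1/[√(π)·a^3/2].
Plugging in a = 3.15 yields A = 0.1900.

A ≈ 0.190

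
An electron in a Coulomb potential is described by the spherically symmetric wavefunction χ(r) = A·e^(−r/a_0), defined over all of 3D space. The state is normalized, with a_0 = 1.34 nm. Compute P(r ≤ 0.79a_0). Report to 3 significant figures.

P ≈ 0.211

P = ∫ |χ|² 4πr² dr over r ≤ 0.79a_0.
Normalization gives A² = 1/(π·a_0^3).
Let u = r/a_0; then A², 4π and the length scale all cancel, so P = ∫_{0}^{0.79} u^2·e^(-2·u) du ÷ ∫_{0}^{∞} u^2·e^(-2·u) du.
An antiderivative of u^2·e^(-2·u) is -(2·u^2 + 2·u + 1)·e^(-2·u)/4; evaluating from 0 to 0.79 gives ≈ 0.052872, while the full integral is 1/4.
This evaluates to P = 0.2115.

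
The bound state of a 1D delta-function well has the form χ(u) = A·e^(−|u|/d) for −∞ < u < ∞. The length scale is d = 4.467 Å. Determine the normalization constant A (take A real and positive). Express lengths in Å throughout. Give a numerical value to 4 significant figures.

We need A² ∫|f|² du = 1, taking the integral from −∞ to ∞.
∫|χ|² du = A²·(d).
Substituting d = 4.467 gives A² = 0.22386, so A = 0.47314.

A ≈ 0.4731 Å^(-1/2)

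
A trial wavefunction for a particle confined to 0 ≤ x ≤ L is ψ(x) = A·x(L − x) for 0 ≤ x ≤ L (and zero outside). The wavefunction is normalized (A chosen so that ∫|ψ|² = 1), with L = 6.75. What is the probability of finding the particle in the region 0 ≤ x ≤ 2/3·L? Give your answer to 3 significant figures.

The probability is P = ∫ |ψ|² dx over [0, 2/3·L].
Since A² = 1/(L^5/30), this is the region integral divided by the full normalization integral.
Substituting u = x/L, A² and the length scale cancel in the ratio: P = ∫_{0}^{2/3} u^2·(1 - u)^2 du / ∫_{0}^{1} u^2·(1 - u)^2 du.
An antiderivative of u^2·(1 - u)^2 is u^3·(6·u^2 - 15·u + 10)/30; evaluating from 0 to 2/3 gives 32/1215, while the full integral is 1/30.
The result is P = 64/81.

P ≈ 0.790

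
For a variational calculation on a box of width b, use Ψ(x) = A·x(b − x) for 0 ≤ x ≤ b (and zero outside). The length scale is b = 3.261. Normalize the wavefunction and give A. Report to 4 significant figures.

Normalization requires ∫|Ψ|² dx = 1, integrated from 0 to b.
With Ψ = A·x(b − x), the integral evaluates to A²·[b^5/30].
Hence A² = 1/[b^5/30].
Substituting b = 3.261 gives A² = 0.081352, so A = 0.28522.

A ≈ 0.2852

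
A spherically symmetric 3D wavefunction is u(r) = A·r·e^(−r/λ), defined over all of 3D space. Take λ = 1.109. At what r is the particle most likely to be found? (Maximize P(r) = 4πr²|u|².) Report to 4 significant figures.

r ≈ 2.218

The maximum of P(r) = 4πr²|u|² occurs where its derivative vanishes.
This gives r = 2·λ.
With λ = 1.109, the most probable radial distance is 2.2180.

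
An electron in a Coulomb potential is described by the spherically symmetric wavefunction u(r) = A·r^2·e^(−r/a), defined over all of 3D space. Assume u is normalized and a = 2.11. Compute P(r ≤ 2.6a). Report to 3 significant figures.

Integrate the radial probability density 4πr²|u|² over r ≤ 2.6a.
The full normalization integral is A²·[45·π·a^7/2] = 1, fixing A².
Substituting t = r/a, A², 4π and the length scale all cancel in the ratio: P = ∫_{0}^{2.6} t^6·e^(-2·t) dt / ∫_{0}^{∞} t^6·e^(-2·t) dt.
With ∫ t^6·e^(-2·t) dt = -(4·t^6 + 12·t^5 + 30·t^4 + 60·t^3 + 90·t^2 + 90·t + 45)·e^(-2·t)/8 + C, the region integral is ≈ 1.5053 and the full one is 45/8.
Taking the ratio yields P = 0.2676.

P ≈ 0.268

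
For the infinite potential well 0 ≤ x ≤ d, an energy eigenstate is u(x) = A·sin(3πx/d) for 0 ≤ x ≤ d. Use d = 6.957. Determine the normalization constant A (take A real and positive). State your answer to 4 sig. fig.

A ≈ 0.5362

Require ∫ |u|² dx = 1 over the whole domain.
With ∫₀^d sin²(nπx/d) dx = d/2, with u = A·sin(3πx/d), the integral evaluates to A²·[d/2].
Setting this equal to 1 gives A² = 1/(d/2).
Substituting d = 6.957 gives A² = 0.28748, so A = 0.53617.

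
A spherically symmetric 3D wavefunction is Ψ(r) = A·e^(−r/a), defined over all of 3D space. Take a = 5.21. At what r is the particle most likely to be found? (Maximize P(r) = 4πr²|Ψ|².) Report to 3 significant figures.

The maximum of P(r) = 4πr²|Ψ|² occurs where its derivative vanishes.
This gives r = a.
With a = 5.21, the most probable radial distance is 5.210.

r ≈ 5.21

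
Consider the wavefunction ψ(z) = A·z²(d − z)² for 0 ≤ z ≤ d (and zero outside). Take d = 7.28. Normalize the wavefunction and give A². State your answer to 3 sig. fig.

A^2 ≈ 0.0000110

The normalization condition is ∫|ψ|² dz = 1 from 0 to d.
Expanding the polynomial and integrating term by term, with ψ = A·z²(d − z)², the integral evaluates to A²·[d^9/630].
Setting this equal to 1 gives A² = 1/(d^9/630).
Substituting d = 7.28 gives A² = 0.00001097, so A = 0.003312.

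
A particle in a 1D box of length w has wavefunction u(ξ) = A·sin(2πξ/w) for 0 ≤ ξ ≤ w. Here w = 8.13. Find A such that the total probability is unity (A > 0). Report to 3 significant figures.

We need A² ∫|f|² dξ = 1, taking the integral from 0 to w.
Using sin²θ = (1 − cos 2θ)/2, the integral (without the A² prefactor) comes out to w/2.
Setting this equal to 1 gives A² = 1/(w/2).
Substituting w = 8.13 gives A² = 0.2460, so A = 0.4960.

A ≈ 0.496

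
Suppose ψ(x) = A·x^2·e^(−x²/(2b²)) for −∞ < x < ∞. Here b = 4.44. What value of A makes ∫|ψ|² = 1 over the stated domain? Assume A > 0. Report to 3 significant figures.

We need A² ∫|f|² dx = 1, taking the integral from −∞ to ∞.
With ∫_{−∞}^{∞} x^(2m) e^(−αx²) dx = (2m−1)!!·√π / (2^m α^(m+1/2)), the integral (without the A² prefactor) comes out to 3·√(π)·b^5/4.
With b = 4.44: A² = 0.0004360 and A = 0.02088.

A ≈ 0.0209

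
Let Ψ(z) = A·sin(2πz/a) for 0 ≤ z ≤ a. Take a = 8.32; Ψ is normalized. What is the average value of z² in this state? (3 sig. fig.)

The expectation value is the |Ψ|²-weighted average of z^2: ∫ z^2|Ψ|² dz.
Since the A² factors cancel between numerator and denominator, ⟨z²⟩ = -a^2/(8·π^2) + a^2/3.
Putting a = 8.32 gives 22.20.

⟨z^2⟩ ≈ 22.2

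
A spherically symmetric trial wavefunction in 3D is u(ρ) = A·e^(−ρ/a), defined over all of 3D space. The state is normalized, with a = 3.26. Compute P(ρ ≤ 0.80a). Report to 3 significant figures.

P ≈ 0.217

P = ∫ |u|² 4πρ² dρ over ρ ≤ 0.80a.
Normalization gives A² = 1/(π·a^3).
In terms of t = ρ/a (A², 4π and the length scale all cancel between numerator and denominator), P = [∫_{0}^{0.80} t^2·e^(-2·t) dt] / [∫_{0}^{∞} t^2·e^(-2·t) dt].
An antiderivative of t^2·e^(-2·t) is -(2·t^2 + 2·t + 1)·e^(-2·t)/4; evaluating from 0 to 0.80 gives 1/4 - 97·e^(-8/5)/100, while the full integral is 1/4.
This evaluates to P = 0.2166.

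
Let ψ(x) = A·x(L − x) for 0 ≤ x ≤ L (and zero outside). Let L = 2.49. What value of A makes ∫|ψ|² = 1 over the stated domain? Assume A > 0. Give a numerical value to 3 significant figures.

We need A² ∫|f|² dx = 1, taking the integral from 0 to L.
Expanding the polynomial and integrating term by term, with ψ = A·x(L − x), the integral evaluates to A²·[L^5/30].
Setting this equal to 1 gives A² = 1/(L^5/30).
Plugging in L = 2.49 yields A = 0.5598.

A ≈ 0.560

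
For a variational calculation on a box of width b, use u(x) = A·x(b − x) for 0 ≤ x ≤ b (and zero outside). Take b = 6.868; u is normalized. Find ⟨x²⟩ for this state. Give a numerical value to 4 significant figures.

⟨x^2⟩ ≈ 13.48

The expectation value is the |u|²-weighted average of x^2: ∫ x^2|u|² dx.
Since the A² factors cancel between numerator and denominator, ⟨x²⟩ = 2·b^2/7.
Putting b = 6.868 gives 13.477.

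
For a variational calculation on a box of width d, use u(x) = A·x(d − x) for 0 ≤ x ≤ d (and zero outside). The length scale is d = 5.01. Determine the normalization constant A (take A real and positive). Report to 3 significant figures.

A ≈ 0.0975

Require ∫ |u|² dx = 1 over the whole domain.
Expanding the polynomial and integrating term by term, ∫|u|² dx = A²·(d^5/30).
Setting this equal to 1 gives A² = 1/(d^5/30).
Plugging in d = 5.01 yields A = 0.09749.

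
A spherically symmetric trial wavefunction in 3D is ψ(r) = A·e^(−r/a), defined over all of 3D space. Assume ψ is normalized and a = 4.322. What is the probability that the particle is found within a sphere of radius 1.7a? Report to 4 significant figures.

P ≈ 0.6603

Integrate the radial probability density 4πr²|ψ|² over r ≤ 1.7a.
Normalization gives A² = 1/(π·a^3).
In terms of u = r/a (A², 4π and the length scale all cancel between numerator and denominator), P = [∫_{0}^{1.7} u^2·e^(-2·u) du] / [∫_{0}^{∞} u^2·e^(-2·u) du].
An antiderivative of u^2·e^(-2·u) is -(2·u^2 + 2·u + 1)·e^(-2·u)/4; evaluating from 0 to 1.7 gives 1/4 - 509·e^(-17/5)/200, while the full integral is 1/4.
This evaluates to P = 0.66026.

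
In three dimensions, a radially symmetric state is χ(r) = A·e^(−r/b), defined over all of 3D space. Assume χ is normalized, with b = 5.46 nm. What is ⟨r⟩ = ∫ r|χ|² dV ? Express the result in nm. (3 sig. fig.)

⟨r⟩ ≈ 8.19 nm

By definition ⟨r⟩ = ∫ r |χ(r)|² 4πr² dr.
Evaluating both integrals, ⟨r⟩ = 3·b/2.
Putting b = 5.46 gives 8.190.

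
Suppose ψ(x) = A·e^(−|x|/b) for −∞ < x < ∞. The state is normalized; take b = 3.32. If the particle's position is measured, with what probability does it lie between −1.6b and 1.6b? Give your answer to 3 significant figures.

P ≈ 0.959

|ψ|² is the probability density, so P = ∫_{−1.6b}^{1.6b} |ψ|² dx.
With A² fixed by ∫|ψ|² = 1, i.e. A² = (b)^(−1), substitute and integrate.
By symmetry take twice the x ≥ 0 contribution in numerator and denominator; the 2's cancel. Let u = x/b; then A² and the length scale cancel, so P = ∫_{0}^{1.6} e^(-2·u) du ÷ ∫_{0}^{∞} e^(-2·u) du.
With ∫ e^(-2·u) du = -e^(-2·u)/2 + C, the region integral is 1/2 - e^(-16/5)/2 and the full one is 1/2.
Taking the ratio, P = 0.9592.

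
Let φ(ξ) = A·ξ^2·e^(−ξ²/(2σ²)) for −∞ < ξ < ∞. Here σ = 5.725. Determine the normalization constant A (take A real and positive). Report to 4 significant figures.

Normalization requires ∫|φ|² dξ = 1, integrated from −∞ to ∞.
Using the Gaussian integral ∫_{−∞}^{∞} e^(−αξ²) dξ = √(π/α), the integral (without the A² prefactor) comes out to 3·√(π)·σ^5/4.
Hence A² = 1/[3·√(π)·σ^5/4].
Substituting σ = 5.725 gives A² = 0.00012232, so A = 0.011060.

A ≈ 0.01106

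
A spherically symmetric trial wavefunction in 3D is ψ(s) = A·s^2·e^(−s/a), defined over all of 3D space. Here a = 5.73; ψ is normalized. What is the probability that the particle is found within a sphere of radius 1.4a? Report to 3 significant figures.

P ≈ 0.0244

Integrate the radial probability density 4πs²|ψ|² over s ≤ 1.4a.
Normalization gives A² = 1/(45·π·a^7/2).
In terms of u = s/a (A², 4π and the length scale all cancel between numerator and denominator), P = [∫_{0}^{1.4} u^6·e^(-2·u) du] / [∫_{0}^{∞} u^6·e^(-2·u) du].
An antiderivative of u^6·e^(-2·u) is -(4·u^6 + 12·u^5 + 30·u^4 + 60·u^3 + 90·u^2 + 90·u + 45)·e^(-2·u)/8; evaluating from 0 to 1.4 gives ≈ 0.13731, while the full integral is 45/8.
The region integral divided by the full integral gives P = 0.02441.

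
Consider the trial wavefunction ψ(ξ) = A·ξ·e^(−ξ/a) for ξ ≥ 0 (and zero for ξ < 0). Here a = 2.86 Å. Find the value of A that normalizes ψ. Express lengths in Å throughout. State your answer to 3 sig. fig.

A ≈ 0.414 Å^(-3/2)

Require ∫ |ψ|² dξ = 1 over the whole domain.
Recall ∫₀^∞ ξ^m e^(−ξ/β) dξ = m!·β^(m+1), ∫|ψ|² dξ = A²·(a^3/4).
Hence A² = 1/[a^3/4].
Plugging in a = 2.86 yields A = 0.4135.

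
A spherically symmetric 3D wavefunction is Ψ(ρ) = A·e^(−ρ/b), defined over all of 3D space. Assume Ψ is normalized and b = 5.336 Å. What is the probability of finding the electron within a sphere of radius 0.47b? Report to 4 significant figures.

P ≈ 0.06960

Integrate the radial probability density 4πρ²|Ψ|² over ρ ≤ 0.47b.
Normalization gives A² = 1/(π·b^3).
Substituting u = ρ/b, A², 4π and the length scale all cancel in the ratio: P = ∫_{0}^{0.47} u^2·e^(-2·u) du / ∫_{0}^{∞} u^2·e^(-2·u) du.
An antiderivative of u^2·e^(-2·u) is -(2·u^2 + 2·u + 1)·e^(-2·u)/4; evaluating from 0 to 0.47 gives ≈ 0.0174007, while the full integral is 1/4.
The region integral divided by the full integral gives P = 0.069603.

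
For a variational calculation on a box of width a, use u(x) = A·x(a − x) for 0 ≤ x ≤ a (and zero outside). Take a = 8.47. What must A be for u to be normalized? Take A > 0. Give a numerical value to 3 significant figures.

A ≈ 0.0262

Require ∫ |u|² dx = 1 over the whole domain.
Expanding the polynomial and integrating term by term, carrying out the integral gives A² · a^5/30.
Plugging in a = 8.47 yields A = 0.02623.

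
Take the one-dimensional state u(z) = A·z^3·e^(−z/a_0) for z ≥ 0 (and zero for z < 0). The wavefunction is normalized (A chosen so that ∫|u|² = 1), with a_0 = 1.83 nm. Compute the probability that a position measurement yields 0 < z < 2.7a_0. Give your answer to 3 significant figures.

P ≈ 0.298

|u|² is the probability density, so P = ∫_{0}^{2.7a_0} |u|² dz.
Since A² = 1/(45·a_0^7/8), this is the region integral divided by the full normalization integral.
In terms of t = z/a_0 (A² and the length scale cancel between numerator and denominator), P = [∫_{0}^{2.7} t^6·e^(-2·t) dt] / [∫_{0}^{∞} t^6·e^(-2·t) dt].
Using ∫ t^6·e^(-2·t) dt = -(4·t^6 + 12·t^5 + 30·t^4 + 60·t^3 + 90·t^2 + 90·t + 45)·e^(-2·t)/8, the numerator is ≈ 1.6781 and the denominator is 45/8.
Evaluating gives P = 0.2983.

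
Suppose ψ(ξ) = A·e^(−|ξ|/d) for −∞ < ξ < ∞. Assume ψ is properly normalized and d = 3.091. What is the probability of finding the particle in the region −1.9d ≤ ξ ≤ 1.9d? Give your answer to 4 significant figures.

P = ∫_{−1.9d}^{1.9d} |ψ(ξ)|² dξ.
The normalization integral ∫|ψ|²dξ over the whole domain equals d·A², and A² cancels in the ratio.
Both integrals are even about ξ = 0, so only the ξ ≥ 0 halves are needed (the factors of 2 cancel). Let u = ξ/d; then A² and the length scale cancel, so P = ∫_{0}^{1.9} e^(-2·u) du ÷ ∫_{0}^{∞} e^(-2·u) du.
An antiderivative of e^(-2·u) is -e^(-2·u)/2; evaluating from 0 to 1.9 gives 1/2 - e^(-19/5)/2, while the full integral is 1/2.
Evaluating gives P = 0.97763.

P ≈ 0.9776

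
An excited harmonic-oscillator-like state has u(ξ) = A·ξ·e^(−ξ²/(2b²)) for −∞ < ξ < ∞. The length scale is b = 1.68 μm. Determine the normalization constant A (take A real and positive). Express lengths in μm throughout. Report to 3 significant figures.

Require ∫ |u|² dξ = 1 over the whole domain.
Using the Gaussian integral ∫_{−∞}^{∞} e^(−αξ²) dξ = √(π/α), ∫|u|² dξ = A²·(√(π)·b^3/2).
Setting this equal to 1 gives A² = 1/(√(π)·b^3/2).
With b = 1.68: A² = 0.2380 and A = 0.4878.

A ≈ 0.488 μm^(-3/2)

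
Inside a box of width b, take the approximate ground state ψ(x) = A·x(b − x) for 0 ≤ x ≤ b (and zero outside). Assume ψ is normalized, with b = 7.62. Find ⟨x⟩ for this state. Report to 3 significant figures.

⟨x⟩ = ∫ x |ψ|² dx over the full domain.
Since the A² factors cancel between numerator and denominator, ⟨x⟩ = b/2.
Putting b = 7.62 gives 3.810.

⟨x⟩ ≈ 3.81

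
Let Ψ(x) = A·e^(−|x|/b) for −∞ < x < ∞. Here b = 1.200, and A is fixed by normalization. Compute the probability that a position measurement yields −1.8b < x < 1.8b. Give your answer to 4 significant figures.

P ≈ 0.9727

P = ∫_{−1.8b}^{1.8b} |Ψ(x)|² dx.
Since A² = 1/(b), this is the region integral divided by the full normalization integral.
By symmetry take twice the x ≥ 0 contribution in numerator and denominator; the 2's cancel. Let u = x/b; then A² and the length scale cancel, so P = ∫_{0}^{1.8} e^(-2·u) du ÷ ∫_{0}^{∞} e^(-2·u) du.
With ∫ e^(-2·u) du = -e^(-2·u)/2 + C, the region integral is 1/2 - e^(-18/5)/2 and the full one is 1/2.
Taking the ratio, P = 0.97268.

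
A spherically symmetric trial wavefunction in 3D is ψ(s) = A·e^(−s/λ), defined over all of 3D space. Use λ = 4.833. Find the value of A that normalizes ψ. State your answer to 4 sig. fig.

We need A² ∫|f|² 4πs² ds = 1, taking the integral from 0 to ∞.
The angular integral contributes 4π, leaving ∫₀^∞ s²|ψ|² ds.
Carrying out the integral gives A² · π·λ^3.
Hence A² = 1/[π·λ^3].
Substituting λ = 4.833 gives A² = 0.0028197, so A = 0.053101.

A ≈ 0.05310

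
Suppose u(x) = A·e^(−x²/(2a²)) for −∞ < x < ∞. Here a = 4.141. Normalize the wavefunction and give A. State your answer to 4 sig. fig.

Normalization requires ∫|u|² dx = 1, integrated from −∞ to ∞.
Differentiating ∫e^(−αx²) dx = √(π/α) under α to get the higher moments, with u = A·e^(−x²/(2a²)), the integral evaluates to A²·[√(π)·a].
So A² = (√(π)·a)^(−1).
Substituting a = 4.141 gives A² = 0.13624, so A = 0.36911.

A ≈ 0.3691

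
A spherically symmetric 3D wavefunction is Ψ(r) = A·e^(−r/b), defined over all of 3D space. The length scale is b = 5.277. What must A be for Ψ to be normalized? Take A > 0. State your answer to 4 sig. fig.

We need A² ∫|f|² 4πr² dr = 1, taking the integral from 0 to ∞.
In 3D with spherical symmetry the volume element is 4πr² dr.
∫|Ψ|² 4πr² dr = A²·(π·b^3).
Setting this equal to 1 gives A² = 1/(π·b^3).
With b = 5.277: A² = 0.0021662 and A = 0.046542.

A ≈ 0.04654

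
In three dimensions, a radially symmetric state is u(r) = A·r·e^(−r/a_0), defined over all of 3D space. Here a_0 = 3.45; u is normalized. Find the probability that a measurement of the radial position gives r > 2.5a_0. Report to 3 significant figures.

P ≈ 0.440

With dV = 4πr²dr, the probability is ∫|u|² dV over r > 2.5a_0.
Normalization gives A² = 1/(3·π·a_0^5).
In terms of t = r/a_0 (A², 4π and the length scale all cancel between numerator and denominator), P = [∫_{2.5}^{∞} t^4·e^(-2·t) dt] / [∫_{0}^{∞} t^4·e^(-2·t) dt].
With ∫ t^4·e^(-2·t) dt = -(t^4/2 + t^3 + 3·t^2/2 + 3·t/2 + 3/4)·e^(-2·t) + C, the region integral is 1569·e^(-5)/32 and the full one is 3/4.
This evaluates to P = 0.4405.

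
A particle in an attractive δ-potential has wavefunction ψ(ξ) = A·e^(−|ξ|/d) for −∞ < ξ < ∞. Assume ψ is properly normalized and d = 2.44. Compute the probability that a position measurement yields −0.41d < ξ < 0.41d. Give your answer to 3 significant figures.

|ψ|² is the probability density, so P = ∫_{−0.41d}^{0.41d} |ψ|² dξ.
With A² fixed by ∫|ψ|² = 1, i.e. A² = (d)^(−1), substitute and integrate.
By symmetry take twice the ξ ≥ 0 contribution in numerator and denominator; the 2's cancel. In terms of u = ξ/d (A² and the length scale cancel between numerator and denominator), P = [∫_{0}^{0.41} e^(-2·u) du] / [∫_{0}^{∞} e^(-2·u) du].
With ∫ e^(-2·u) du = -e^(-2·u)/2 + C, the region integral is 1/2 - e^(-41/50)/2 and the full one is 1/2.
The result is P = 0.5596.

P ≈ 0.560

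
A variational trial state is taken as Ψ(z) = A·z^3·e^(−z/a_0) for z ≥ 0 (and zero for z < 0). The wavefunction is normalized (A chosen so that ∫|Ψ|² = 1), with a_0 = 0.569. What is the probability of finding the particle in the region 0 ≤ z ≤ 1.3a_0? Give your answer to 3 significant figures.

|Ψ|² is the probability density, so P = ∫_{0}^{1.3a_0} |Ψ|² dz.
The normalization integral ∫|Ψ|²dz over the whole domain equals 45·a_0^7/8·A², and A² cancels in the ratio.
Substituting u = z/a_0, A² and the length scale cancel in the ratio: P = ∫_{0}^{1.3} u^6·e^(-2·u) du / ∫_{0}^{∞} u^6·e^(-2·u) du.
An antiderivative of u^6·e^(-2·u) is -(4·u^6 + 12·u^5 + 30·u^4 + 60·u^3 + 90·u^2 + 90·u + 45)·e^(-2·u)/8; evaluating from 0 to 1.3 gives ≈ 0.096582, while the full integral is 45/8.
Evaluating gives P = 0.01717.

P ≈ 0.0172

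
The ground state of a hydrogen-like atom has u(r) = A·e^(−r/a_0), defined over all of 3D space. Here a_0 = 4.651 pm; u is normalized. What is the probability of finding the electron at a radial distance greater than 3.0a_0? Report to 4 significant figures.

P ≈ 0.06197

With dV = 4πr²dr, the probability is ∫|u|² dV over r > 3.0a_0.
A² is fixed by ∫₀^∞ 4πr²|u|² dr = 1, i.e. A² = (π·a_0^3)^(−1).
In terms of t = r/a_0 (A², 4π and the length scale all cancel between numerator and denominator), P = [∫_{3.0}^{∞} t^2·e^(-2·t) dt] / [∫_{0}^{∞} t^2·e^(-2·t) dt].
An antiderivative of t^2·e^(-2·t) is -(2·t^2 + 2·t + 1)·e^(-2·t)/4; evaluating from 3.0 to ∞ gives 25·e^(-6)/4, while the full integral is 1/4.
Taking the ratio yields P = 0.061969.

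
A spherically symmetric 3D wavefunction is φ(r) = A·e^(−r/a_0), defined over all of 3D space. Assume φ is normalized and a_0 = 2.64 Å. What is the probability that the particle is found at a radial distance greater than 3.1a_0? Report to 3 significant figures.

Integrate the radial probability density 4πr²|φ|² over r > 3.1a_0.
A² is fixed by ∫₀^∞ 4πr²|φ|² dr = 1, i.e. A² = (π·a_0^3)^(−1).
In terms of u = r/a_0 (A², 4π and the length scale all cancel between numerator and denominator), P = [∫_{3.1}^{∞} u^2·e^(-2·u) du] / [∫_{0}^{∞} u^2·e^(-2·u) du].
Using ∫ u^2·e^(-2·u) du = -(2·u^2 + 2·u + 1)·e^(-2·u)/4, the numerator is 1321·e^(-31/5)/200 and the denominator is 1/4.
The region integral divided by the full integral gives P = 0.05362.

P ≈ 0.0536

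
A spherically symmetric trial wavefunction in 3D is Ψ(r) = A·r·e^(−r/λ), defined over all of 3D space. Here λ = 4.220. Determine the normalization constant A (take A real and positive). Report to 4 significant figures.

The normalization condition is ∫|Ψ|² 4πr² dr = 1 from 0 to ∞.
Using ∫₀^∞ rⁿ e^(−αr) dr = n!/αⁿ⁺¹, ∫|Ψ|² 4πr² dr = A²·(3·π·λ^5).
Setting this equal to 1 gives A² = 1/(3·π·λ^5).
Substituting λ = 4.220 gives A² = 0.000079281, so A = 0.0089040.

A ≈ 0.008904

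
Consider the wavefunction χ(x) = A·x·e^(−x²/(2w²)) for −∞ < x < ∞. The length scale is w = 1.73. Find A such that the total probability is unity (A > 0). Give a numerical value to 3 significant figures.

A ≈ 0.467

We need A² ∫|f|² dx = 1, taking the integral from −∞ to ∞.
∫|χ|² dx = A²·(√(π)·w^3/2).
Setting this equal to 1 gives A² = 1/(√(π)·w^3/2).
Substituting w = 1.73 gives A² = 0.2179, so A = 0.4668.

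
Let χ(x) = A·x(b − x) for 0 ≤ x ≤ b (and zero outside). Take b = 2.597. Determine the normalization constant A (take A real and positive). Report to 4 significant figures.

A ≈ 0.5039

Require ∫ |χ|² dx = 1 over the whole domain.
Expanding the polynomial and integrating term by term, the integral (without the A² prefactor) comes out to b^5/30.
So A² = (b^5/30)^(−1).
With b = 2.597: A² = 0.25396 and A = 0.50394.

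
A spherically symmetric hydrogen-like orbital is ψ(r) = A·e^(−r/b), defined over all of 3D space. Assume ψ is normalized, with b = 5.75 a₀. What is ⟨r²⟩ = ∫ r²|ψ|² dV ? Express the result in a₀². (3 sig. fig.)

By definition ⟨r²⟩ = ∫ r^2 |ψ(r)|² 4πr² dr.
With ∫₀^∞ r^4 e^(−αr) dr = 4!/α^5, since the A² factors cancel between numerator and denominator, ⟨r²⟩ = 3·b^2.
Putting b = 5.75 gives 99.19.

⟨r^2⟩ ≈ 99.2 a₀^2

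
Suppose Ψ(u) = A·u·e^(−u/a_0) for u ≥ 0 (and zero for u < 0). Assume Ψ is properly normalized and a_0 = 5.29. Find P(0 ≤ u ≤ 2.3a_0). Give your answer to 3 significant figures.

P ≈ 0.837

The probability is P = ∫ |Ψ|² du over [0, 2.3a_0].
The normalization integral ∫|Ψ|²du over the whole domain equals a_0^3/4·A², and A² cancels in the ratio.
In terms of t = u/a_0 (A² and the length scale cancel between numerator and denominator), P = [∫_{0}^{2.3} t^2·e^(-2·t) dt] / [∫_{0}^{∞} t^2·e^(-2·t) dt].
An antiderivative of t^2·e^(-2·t) is -(2·t^2 + 2·t + 1)·e^(-2·t)/4; evaluating from 0 to 2.3 gives 1/4 - 809·e^(-23/5)/200, while the full integral is 1/4.
The result is P = 0.8374.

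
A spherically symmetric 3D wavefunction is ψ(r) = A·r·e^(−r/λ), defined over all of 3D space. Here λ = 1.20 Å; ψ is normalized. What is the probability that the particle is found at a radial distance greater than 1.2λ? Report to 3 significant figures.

P ≈ 0.904

With dV = 4πr²dr, the probability is ∫|ψ|² dV over r > 1.2λ.
The full normalization integral is A²·[3·π·λ^5] = 1, fixing A².
Substituting u = r/λ, A², 4π and the length scale all cancel in the ratio: P = ∫_{1.2}^{∞} u^4·e^(-2·u) du / ∫_{0}^{∞} u^4·e^(-2·u) du.
With ∫ u^4·e^(-2·u) du = -(u^4/2 + u^3 + 3·u^2/2 + 3·u/2 + 3/4)·e^(-2·u) + C, the region integral is ≈ 0.67810 and the full one is 3/4.
This evaluates to P = 0.9041.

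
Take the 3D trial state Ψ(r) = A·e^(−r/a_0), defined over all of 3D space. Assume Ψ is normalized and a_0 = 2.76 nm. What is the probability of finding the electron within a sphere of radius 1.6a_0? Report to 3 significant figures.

P ≈ 0.620

Integrate the radial probability density 4πr²|Ψ|² over r ≤ 1.6a_0.
Normalization gives A² = 1/(π·a_0^3).
In terms of u = r/a_0 (A², 4π and the length scale all cancel between numerator and denominator), P = [∫_{0}^{1.6} u^2·e^(-2·u) du] / [∫_{0}^{∞} u^2·e^(-2·u) du].
Using ∫ u^2·e^(-2·u) du = -(2·u^2 + 2·u + 1)·e^(-2·u)/4, the numerator is 1/4 - 233·e^(-16/5)/100 and the denominator is 1/4.
This evaluates to P = 0.6201.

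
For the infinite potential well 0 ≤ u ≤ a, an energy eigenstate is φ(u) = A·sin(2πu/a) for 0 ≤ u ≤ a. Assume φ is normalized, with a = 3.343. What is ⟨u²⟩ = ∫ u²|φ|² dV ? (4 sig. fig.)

⟨u^2⟩ ≈ 3.584

The expectation value is the |φ|²-weighted average of u^2: ∫ u^2|φ|² du.
Evaluating both integrals, ⟨u²⟩ = -a^2/(8·π^2) + a^2/3.
Putting a = 3.343 gives 3.5837.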